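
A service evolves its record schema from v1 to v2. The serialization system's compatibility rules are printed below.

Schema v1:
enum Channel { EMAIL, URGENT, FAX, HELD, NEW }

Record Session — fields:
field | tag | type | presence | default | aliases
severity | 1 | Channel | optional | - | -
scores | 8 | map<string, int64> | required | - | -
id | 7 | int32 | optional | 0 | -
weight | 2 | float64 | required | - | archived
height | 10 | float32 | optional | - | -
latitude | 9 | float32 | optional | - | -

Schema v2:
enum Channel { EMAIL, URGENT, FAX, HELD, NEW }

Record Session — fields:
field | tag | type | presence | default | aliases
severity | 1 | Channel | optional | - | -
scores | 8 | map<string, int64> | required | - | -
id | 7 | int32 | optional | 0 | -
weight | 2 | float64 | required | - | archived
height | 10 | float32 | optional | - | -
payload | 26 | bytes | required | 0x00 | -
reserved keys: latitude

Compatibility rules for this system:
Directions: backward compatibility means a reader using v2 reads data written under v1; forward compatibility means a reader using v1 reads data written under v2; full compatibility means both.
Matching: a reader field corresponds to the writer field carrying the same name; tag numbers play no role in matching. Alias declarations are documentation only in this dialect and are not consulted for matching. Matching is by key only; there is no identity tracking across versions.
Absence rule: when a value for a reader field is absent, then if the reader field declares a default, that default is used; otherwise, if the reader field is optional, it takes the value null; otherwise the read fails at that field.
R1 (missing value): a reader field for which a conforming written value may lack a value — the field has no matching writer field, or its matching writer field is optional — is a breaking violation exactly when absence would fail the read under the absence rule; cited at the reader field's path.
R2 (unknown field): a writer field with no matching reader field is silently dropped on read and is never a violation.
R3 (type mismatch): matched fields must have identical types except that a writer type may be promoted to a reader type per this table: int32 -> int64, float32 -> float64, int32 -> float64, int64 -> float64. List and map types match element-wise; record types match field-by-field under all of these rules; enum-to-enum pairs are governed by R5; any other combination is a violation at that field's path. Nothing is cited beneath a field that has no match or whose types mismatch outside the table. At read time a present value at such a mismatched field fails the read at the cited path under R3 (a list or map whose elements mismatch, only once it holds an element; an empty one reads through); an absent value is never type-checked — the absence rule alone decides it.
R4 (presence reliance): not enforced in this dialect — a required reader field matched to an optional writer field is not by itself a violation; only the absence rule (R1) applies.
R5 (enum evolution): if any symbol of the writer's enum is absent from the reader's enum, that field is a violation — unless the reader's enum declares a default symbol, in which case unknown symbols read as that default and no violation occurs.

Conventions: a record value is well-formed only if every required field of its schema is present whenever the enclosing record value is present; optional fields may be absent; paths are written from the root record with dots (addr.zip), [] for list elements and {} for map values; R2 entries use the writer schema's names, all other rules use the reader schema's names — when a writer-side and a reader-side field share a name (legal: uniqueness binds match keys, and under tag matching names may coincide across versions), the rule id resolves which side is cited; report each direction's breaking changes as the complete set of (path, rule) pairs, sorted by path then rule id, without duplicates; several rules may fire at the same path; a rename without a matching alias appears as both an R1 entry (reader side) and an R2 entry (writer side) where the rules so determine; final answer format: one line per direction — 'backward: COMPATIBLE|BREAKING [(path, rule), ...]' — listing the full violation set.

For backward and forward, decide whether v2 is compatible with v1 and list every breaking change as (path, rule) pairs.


backward: COMPATIBLE []; forward: COMPATIBLE []

the writer's type comes first in each Session pair
backward for Session (reader v2, writer v1):
  writer optional, Channel -> Channel: reader severity maps from writer severity
  writer required, map<string, int64> -> map<string, int64>: reader scores maps from writer scores
  writer optional, int32 -> int32: reader id maps from writer id
  writer required, float64 -> float64: reader weight maps from writer weight
  writer optional, float32 -> float32: reader height maps from writer height
  payload: no writer-side match
  leftover writer field: latitude
  => no violations; backward on Session: COMPATIBLE
forward for Session (reader v1, writer v2):
  writer optional, Channel -> Channel: reader severity maps from writer severity
  writer required, map<string, int64> -> map<string, int64>: reader scores maps from writer scores
  writer optional, int32 -> int32: reader id maps from writer id
  writer required, float64 -> float64: reader weight maps from writer weight
  writer optional, float32 -> float32: reader height maps from writer height
  latitude: no writer-side match
  leftover writer field: payload
  => no violations; forward on Session: COMPATIBLE


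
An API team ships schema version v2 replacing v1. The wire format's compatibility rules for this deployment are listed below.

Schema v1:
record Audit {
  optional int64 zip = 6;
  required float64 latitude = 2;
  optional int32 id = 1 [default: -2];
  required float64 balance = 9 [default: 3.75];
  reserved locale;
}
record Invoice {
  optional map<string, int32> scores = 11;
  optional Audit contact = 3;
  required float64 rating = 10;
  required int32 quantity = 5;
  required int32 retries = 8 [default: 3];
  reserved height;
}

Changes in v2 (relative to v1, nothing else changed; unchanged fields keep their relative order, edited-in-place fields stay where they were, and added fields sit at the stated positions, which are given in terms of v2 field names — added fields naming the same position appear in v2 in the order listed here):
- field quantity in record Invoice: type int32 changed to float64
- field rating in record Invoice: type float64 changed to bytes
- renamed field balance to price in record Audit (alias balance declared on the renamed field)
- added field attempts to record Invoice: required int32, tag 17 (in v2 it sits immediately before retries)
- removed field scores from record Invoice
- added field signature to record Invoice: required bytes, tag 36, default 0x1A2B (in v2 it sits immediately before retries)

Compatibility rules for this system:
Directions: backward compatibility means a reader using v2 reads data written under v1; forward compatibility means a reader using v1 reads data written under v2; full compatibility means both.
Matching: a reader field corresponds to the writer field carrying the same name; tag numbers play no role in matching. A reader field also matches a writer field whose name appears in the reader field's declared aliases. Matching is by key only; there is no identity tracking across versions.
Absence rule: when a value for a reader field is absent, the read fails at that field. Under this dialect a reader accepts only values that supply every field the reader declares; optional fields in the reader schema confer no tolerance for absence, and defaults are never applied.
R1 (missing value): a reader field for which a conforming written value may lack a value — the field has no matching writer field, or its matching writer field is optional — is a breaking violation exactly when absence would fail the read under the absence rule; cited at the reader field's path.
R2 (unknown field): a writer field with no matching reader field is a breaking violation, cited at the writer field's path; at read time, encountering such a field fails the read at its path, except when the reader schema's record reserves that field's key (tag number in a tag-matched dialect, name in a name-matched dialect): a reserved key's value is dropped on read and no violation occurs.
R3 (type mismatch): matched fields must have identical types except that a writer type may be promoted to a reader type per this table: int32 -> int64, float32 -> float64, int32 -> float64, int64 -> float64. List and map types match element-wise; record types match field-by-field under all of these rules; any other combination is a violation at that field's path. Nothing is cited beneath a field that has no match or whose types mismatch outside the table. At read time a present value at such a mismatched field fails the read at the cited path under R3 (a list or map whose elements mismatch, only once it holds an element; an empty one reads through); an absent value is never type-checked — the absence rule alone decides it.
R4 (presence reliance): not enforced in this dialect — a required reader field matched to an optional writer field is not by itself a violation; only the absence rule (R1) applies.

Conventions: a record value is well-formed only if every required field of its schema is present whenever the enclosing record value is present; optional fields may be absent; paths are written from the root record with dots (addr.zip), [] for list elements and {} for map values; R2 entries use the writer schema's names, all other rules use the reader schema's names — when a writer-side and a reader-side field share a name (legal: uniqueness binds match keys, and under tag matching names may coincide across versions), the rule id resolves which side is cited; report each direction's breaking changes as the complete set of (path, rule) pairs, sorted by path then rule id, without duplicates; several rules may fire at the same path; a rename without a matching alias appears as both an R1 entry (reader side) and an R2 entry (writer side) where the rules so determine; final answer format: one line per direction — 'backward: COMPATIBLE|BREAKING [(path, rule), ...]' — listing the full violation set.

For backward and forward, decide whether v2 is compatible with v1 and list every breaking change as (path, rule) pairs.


backward: BREAKING [(attempts, R1), (contact, R1), (contact.id, R1), (contact.zip, R1), (rating, R3), (scores, R2), (signature, R1)]; forward: BREAKING [(attempts, R2), (contact, R1), (contact.balance, R1), (contact.id, R1), (contact.price, R2), (contact.zip, R1), (quantity, R3), (rating, R3), (scores, R1), (signature, R2)]

arrows below run writer -> reader for Invoice
backward pass over Invoice, reader schema v2, writer schema v1:
  contact: paired with writer contact (Audit -> Audit; writer optional)
  rating: paired with writer rating (float64 -> bytes; writer required)
  quantity: paired with writer quantity (int32 -> float64; writer required)
  attempts: no writer match
  signature: no writer match
  retries: paired with writer retries (int32 -> int32; writer required)
  leftover writer field: scores
  contact.zip: paired with writer contact.zip (int64 -> int64; writer optional)
  contact.latitude: paired with writer contact.latitude (float64 -> float64; writer required)
  contact.id: paired with writer contact.id (int32 -> int32; writer optional)
  contact.price: paired with writer contact.balance (float64 -> float64; writer required)
  rule R1 violated at attempts
  rule R1 violated at contact
  rule R1 violated at contact.id
  rule R1 violated at contact.zip
  rule R3 violated at rating
  rule R2 violated at scores
  rule R1 violated at signature
  => backward verdict for Invoice: BREAKING, 7 violation(s)
forward pass over Invoice, reader schema v1, writer schema v2:
  scores: no writer match
  contact: paired with writer contact (Audit -> Audit; writer optional)
  rating: paired with writer rating (bytes -> float64; writer required)
  quantity: paired with writer quantity (float64 -> int32; writer required)
  retries: paired with writer retries (int32 -> int32; writer required)
  leftover writer field: attempts
  leftover writer field: signature
  contact.zip: paired with writer contact.zip (int64 -> int64; writer optional)
  contact.latitude: paired with writer contact.latitude (float64 -> float64; writer required)
  contact.id: paired with writer contact.id (int32 -> int32; writer optional)
  contact.balance: no writer match
  leftover writer field: contact.price
  rule R2 violated at attempts
  rule R1 violated at contact
  rule R1 violated at contact.balance
  rule R1 violated at contact.id
  rule R2 violated at contact.price
  rule R1 violated at contact.zip
  rule R3 violated at quantity
  rule R3 violated at rating
  rule R1 violated at scores
  rule R2 violated at signature
  => forward verdict for Invoice: BREAKING, 10 violation(s)


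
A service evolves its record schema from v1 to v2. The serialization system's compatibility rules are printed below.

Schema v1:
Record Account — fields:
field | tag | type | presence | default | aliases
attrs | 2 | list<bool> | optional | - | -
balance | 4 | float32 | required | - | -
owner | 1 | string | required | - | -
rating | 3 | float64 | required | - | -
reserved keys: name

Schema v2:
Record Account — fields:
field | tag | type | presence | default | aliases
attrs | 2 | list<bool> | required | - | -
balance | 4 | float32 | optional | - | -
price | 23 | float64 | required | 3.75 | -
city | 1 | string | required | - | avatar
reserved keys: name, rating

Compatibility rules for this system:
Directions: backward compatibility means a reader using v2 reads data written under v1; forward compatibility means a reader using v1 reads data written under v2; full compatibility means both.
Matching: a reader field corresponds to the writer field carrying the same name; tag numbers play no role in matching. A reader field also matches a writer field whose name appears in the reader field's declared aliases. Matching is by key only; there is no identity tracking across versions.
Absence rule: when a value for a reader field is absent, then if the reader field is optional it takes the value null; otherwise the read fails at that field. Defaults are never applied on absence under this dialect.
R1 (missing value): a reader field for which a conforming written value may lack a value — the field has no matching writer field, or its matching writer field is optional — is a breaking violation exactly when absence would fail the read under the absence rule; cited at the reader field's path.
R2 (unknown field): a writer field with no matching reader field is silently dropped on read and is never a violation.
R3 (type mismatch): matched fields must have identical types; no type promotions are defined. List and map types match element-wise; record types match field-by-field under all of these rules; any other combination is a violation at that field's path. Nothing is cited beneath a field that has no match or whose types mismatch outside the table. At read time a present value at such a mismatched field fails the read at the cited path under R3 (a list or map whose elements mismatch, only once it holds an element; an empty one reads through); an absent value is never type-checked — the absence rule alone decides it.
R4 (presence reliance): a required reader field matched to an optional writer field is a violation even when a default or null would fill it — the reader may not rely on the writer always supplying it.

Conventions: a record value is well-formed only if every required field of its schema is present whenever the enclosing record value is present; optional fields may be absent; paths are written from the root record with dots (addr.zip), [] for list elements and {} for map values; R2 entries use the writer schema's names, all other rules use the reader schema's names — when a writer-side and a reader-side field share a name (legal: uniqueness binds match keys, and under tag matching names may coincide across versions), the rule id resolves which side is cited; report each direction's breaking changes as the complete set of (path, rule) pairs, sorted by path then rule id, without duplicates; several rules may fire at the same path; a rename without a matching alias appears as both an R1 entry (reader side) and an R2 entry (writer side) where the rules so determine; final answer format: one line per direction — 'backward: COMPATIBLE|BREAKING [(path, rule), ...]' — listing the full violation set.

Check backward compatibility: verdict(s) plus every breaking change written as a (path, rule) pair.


backward: BREAKING [(attrs, R1), (attrs, R4), (city, R1), (price, R1)]

each type pair in Account: writer, then reader
backward for Account (reader v2, writer v1):
  attrs: paired with writer attrs (list<bool> -> list<bool>; writer optional)
  balance: paired with writer balance (float32 -> float32; writer required)
  no writer field matches reader price
  no writer field matches reader city
  writer field owner has no reader counterpart
  writer field rating has no reader counterpart
  rule R1 violated at attrs
  rule R4 violated at attrs
  rule R1 violated at city
  rule R1 violated at price
  => 4 violation(s): backward is BREAKING for Account
the other Account changes do not affect what is asked:
  removed field rating from record Account (its key "rating" joins the reserved list) -> matters only for Account's forward compatibility — outside the asked direction
  field balance in record Account: required changed to optional -> matters only for Account's forward compatibility — outside the asked direction


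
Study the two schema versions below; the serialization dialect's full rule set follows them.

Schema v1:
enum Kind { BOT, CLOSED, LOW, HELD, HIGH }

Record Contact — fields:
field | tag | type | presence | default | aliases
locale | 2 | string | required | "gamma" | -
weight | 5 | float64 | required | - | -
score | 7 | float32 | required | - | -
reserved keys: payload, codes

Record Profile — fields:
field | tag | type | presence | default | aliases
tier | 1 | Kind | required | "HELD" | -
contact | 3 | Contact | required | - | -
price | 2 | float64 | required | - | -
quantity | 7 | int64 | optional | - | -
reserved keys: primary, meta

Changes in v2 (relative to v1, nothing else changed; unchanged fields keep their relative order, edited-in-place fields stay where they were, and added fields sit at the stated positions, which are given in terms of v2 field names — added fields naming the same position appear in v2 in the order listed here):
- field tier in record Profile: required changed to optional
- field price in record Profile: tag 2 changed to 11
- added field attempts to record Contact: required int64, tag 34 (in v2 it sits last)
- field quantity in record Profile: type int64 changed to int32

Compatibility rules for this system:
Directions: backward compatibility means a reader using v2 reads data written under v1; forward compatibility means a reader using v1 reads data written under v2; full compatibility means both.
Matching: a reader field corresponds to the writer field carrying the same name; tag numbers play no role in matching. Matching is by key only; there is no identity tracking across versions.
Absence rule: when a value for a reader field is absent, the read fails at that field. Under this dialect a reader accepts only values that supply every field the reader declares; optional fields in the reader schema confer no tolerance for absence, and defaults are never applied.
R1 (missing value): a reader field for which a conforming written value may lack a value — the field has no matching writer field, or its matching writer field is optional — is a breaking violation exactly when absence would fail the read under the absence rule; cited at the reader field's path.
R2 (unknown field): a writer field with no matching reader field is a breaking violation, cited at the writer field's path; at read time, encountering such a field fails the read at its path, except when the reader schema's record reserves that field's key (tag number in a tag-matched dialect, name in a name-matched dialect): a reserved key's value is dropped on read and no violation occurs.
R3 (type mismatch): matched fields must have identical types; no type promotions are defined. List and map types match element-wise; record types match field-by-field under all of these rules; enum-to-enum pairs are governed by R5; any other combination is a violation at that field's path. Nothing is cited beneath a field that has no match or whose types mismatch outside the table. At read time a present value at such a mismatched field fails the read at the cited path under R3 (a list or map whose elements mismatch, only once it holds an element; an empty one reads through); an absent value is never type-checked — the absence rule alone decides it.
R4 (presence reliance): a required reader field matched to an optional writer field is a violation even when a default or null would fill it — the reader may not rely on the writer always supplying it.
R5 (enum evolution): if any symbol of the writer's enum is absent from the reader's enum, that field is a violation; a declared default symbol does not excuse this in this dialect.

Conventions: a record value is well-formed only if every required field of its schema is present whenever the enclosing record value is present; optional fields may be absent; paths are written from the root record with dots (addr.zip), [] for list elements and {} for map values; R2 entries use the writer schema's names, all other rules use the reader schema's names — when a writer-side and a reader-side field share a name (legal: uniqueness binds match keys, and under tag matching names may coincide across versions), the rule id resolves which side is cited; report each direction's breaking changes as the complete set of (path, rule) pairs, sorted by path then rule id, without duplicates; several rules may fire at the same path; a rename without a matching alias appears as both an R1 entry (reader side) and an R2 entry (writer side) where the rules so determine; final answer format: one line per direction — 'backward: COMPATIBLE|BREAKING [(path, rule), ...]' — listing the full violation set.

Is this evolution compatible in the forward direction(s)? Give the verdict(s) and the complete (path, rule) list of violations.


the writer's type comes first in each Profile pair
forward for Profile (reader v1, writer v2):
  tier <- tier (Kind -> Kind, writer optional)
  contact <- contact (Contact -> Contact, writer required)
  price <- price (float64 -> float64, writer required)
  quantity <- quantity (int32 -> int64, writer optional)
  contact.locale <- contact.locale (string -> string, writer required)
  contact.weight <- contact.weight (float64 -> float64, writer required)
  contact.score <- contact.score (float32 -> float32, writer required)
  writer contact.attempts: unknown to reader
  R2 fires at contact.attempts
  R1 fires at quantity
  R3 fires at quantity
  R1 fires at tier
  R4 fires at tier
  => forward: BREAKING (5)
ruling out the remaining Profile differences:
  field price in record Profile: tag 2 changed to 11 -> fires no rule on Profile, leaving the asked answer as it is

forward: BREAKING [(contact.attempts, R2), (quantity, R1), (quantity, R3), (tier, R1), (tier, R4)]


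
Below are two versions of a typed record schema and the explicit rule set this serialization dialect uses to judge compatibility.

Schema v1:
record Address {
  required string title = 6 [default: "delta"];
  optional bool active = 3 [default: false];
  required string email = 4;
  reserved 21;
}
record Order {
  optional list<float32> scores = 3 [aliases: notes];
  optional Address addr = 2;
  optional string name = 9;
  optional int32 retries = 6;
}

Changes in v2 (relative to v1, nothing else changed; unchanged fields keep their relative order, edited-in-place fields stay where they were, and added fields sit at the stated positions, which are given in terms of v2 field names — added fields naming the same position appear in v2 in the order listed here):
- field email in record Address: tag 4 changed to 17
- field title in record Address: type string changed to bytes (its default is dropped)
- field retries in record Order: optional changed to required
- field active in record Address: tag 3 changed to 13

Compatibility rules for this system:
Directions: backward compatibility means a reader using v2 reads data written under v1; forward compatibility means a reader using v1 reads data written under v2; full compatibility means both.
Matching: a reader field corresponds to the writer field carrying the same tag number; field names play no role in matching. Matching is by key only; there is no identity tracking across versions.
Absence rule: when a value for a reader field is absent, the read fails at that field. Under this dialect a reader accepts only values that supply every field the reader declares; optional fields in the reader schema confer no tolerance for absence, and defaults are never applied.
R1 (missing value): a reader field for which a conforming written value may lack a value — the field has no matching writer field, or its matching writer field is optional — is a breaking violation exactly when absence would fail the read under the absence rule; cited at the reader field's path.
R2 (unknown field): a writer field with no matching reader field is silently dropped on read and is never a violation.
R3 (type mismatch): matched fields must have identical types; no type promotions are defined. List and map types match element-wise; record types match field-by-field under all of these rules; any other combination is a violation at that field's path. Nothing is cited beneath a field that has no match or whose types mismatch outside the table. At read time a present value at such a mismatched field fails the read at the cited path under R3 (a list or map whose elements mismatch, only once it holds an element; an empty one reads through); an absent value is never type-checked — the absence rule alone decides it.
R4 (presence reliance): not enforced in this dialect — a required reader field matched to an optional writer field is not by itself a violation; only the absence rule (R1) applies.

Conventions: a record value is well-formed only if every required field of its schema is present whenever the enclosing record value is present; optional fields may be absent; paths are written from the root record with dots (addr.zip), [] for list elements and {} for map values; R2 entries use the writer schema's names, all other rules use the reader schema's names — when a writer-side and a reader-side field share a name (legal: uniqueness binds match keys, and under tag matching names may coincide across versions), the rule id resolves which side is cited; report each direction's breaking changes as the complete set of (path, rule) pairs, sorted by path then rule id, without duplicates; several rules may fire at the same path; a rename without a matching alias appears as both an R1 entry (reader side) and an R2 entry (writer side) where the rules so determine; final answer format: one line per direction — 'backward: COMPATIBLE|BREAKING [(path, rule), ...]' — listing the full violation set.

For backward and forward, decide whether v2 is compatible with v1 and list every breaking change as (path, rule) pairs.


each type pair in Order: writer, then reader
backward for Order (reader v2, writer v1):
  scores: paired with writer scores (list<float32> -> list<float32>; writer optional)
  addr: paired with writer addr (Address -> Address; writer optional)
  name: paired with writer name (string -> string; writer optional)
  retries: paired with writer retries (int32 -> int32; writer optional)
  addr.title: paired with writer addr.title (string -> bytes; writer required)
  addr.active: no writer match
  addr.email: no writer match
  addr.active (writer side), unknown to reader
  addr.email (writer side), unknown to reader
  rule R1 violated at addr
  rule R1 violated at addr.active
  rule R1 violated at addr.email
  rule R3 violated at addr.title
  rule R1 violated at name
  rule R1 violated at retries
  rule R1 violated at scores
  => 7 violation(s): backward is BREAKING for Order
forward for Order (reader v1, writer v2):
  scores: paired with writer scores (list<float32> -> list<float32>; writer optional)
  addr: paired with writer addr (Address -> Address; writer optional)
  name: paired with writer name (string -> string; writer optional)
  retries: paired with writer retries (int32 -> int32; writer required)
  addr.title: paired with writer addr.title (bytes -> string; writer required)
  addr.active: no writer match
  addr.email: no writer match
  addr.active (writer side), unknown to reader
  addr.email (writer side), unknown to reader
  rule R1 violated at addr
  rule R1 violated at addr.active
  rule R1 violated at addr.email
  rule R3 violated at addr.title
  rule R1 violated at name
  rule R1 violated at scores
  => 6 violation(s): forward is BREAKING for Order

backward: BREAKING [(addr, R1), (addr.active, R1), (addr.email, R1), (addr.title, R3), (name, R1), (retries, R1), (scores, R1)]; forward: BREAKING [(addr, R1), (addr.active, R1), (addr.email, R1), (addr.title, R3), (name, R1), (scores, R1)]


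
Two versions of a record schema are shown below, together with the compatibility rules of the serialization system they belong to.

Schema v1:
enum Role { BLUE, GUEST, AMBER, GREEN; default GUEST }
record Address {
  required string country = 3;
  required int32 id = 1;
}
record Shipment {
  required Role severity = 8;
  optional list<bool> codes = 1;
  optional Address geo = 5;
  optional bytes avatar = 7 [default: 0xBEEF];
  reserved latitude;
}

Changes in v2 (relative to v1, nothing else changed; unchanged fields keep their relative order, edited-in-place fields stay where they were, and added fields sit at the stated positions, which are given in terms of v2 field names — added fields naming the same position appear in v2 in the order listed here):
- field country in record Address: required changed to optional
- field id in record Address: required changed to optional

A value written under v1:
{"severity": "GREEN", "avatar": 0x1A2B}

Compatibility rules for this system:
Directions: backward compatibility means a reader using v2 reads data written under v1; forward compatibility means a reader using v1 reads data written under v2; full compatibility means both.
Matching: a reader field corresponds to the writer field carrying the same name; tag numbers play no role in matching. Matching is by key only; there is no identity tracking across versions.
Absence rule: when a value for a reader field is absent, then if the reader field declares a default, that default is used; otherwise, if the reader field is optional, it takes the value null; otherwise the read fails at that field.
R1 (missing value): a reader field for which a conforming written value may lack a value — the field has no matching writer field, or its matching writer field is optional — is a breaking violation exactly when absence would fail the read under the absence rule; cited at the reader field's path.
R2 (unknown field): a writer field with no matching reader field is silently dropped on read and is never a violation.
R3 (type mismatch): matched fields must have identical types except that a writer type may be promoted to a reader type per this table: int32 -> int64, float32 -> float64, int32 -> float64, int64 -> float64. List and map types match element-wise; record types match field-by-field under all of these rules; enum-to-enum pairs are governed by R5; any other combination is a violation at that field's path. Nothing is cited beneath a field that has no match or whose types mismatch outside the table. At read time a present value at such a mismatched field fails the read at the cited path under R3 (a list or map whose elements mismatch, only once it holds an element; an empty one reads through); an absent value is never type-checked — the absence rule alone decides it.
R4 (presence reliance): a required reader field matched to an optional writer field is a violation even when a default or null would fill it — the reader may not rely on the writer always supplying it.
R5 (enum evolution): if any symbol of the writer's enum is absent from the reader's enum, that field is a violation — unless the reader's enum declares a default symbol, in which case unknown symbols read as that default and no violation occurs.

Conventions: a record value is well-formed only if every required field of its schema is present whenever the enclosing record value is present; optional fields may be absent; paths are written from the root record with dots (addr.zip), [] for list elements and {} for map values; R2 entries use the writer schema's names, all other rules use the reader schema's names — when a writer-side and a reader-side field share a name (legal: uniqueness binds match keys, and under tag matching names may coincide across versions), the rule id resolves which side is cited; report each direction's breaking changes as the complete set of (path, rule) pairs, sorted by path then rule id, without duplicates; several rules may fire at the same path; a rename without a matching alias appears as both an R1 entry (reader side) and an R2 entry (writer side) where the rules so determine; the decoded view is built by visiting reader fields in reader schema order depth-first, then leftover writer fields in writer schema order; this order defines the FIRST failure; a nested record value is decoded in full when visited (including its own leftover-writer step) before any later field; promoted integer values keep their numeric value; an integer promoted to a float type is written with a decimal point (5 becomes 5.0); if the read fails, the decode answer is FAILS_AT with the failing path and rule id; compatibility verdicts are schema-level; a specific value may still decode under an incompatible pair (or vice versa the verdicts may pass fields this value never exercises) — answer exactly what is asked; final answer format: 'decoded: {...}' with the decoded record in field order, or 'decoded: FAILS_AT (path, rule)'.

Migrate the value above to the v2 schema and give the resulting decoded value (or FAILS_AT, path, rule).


decoded: {"severity": "GREEN", "codes": null, "geo": null, "avatar": 0x1A2B}

in Shipment below, arrows point writer -> reader
decode walk for Shipment under reader schema v2:
  severity := "GREEN"
  codes := null (not supplied -> null)
  geo := null (not supplied -> null)
  avatar := 0x1A2B
  => decoded: {"severity": "GREEN", "codes": null, "geo": null, "avatar": 0x1A2B}
remaining Shipment differences; none change what is asked:
  field country in record Address: required changed to optional -> schema-level compatibility only; this Shipment value's decode is unchanged
  field id in record Address: required changed to optional -> schema-level compatibility only; this Shipment value's decode is unchanged


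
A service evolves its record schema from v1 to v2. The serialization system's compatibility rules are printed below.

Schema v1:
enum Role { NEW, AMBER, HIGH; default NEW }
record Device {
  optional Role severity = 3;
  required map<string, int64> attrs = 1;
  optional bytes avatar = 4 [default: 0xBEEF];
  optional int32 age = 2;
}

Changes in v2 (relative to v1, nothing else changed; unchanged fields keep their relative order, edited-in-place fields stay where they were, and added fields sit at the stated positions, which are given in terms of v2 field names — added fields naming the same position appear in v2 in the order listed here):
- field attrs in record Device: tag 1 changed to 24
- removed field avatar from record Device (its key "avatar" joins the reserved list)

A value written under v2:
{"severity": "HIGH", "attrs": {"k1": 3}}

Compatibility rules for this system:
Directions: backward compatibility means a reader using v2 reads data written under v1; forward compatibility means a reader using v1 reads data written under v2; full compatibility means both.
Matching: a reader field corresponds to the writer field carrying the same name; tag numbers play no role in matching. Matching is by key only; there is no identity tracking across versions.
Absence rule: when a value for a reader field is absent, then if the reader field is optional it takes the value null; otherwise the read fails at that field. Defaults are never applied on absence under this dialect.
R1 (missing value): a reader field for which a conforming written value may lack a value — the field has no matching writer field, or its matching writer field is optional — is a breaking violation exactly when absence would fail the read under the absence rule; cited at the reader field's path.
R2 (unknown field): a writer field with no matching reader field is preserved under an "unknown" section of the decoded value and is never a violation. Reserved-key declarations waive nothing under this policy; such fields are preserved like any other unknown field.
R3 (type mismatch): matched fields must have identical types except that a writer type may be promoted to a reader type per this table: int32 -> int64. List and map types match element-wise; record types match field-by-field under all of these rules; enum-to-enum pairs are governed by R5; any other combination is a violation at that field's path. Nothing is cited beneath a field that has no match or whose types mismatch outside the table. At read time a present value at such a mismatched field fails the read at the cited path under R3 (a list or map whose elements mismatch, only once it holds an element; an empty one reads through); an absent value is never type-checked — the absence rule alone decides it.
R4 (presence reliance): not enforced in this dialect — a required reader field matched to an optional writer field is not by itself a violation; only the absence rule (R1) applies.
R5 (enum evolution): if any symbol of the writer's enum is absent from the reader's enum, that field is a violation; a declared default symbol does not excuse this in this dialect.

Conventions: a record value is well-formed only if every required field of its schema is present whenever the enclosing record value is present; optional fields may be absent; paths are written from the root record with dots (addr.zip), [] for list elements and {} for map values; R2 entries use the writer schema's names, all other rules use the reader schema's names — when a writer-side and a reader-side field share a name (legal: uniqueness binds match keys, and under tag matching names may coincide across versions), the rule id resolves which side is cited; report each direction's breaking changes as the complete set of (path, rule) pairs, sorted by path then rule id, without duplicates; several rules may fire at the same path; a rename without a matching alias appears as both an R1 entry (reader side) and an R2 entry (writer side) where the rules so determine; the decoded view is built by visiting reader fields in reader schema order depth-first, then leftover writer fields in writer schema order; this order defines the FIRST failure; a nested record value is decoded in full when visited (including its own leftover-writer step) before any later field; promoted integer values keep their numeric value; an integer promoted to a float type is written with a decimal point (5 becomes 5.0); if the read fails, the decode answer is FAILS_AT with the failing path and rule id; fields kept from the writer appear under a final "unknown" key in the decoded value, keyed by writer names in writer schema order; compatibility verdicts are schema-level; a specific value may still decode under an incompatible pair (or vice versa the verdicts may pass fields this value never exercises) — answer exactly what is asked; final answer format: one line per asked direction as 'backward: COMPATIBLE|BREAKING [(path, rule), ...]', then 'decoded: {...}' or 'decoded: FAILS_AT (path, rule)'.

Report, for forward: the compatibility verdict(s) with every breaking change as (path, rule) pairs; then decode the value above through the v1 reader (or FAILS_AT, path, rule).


forward: COMPATIBLE []; decoded: {"severity": "HIGH", "attrs": {"k1": 3}, "avatar": null, "age": null}

the writer's type comes first in each Device pair
forward analysis of Device with v1 as reader and v2 as writer:
  writer optional, Role -> Role: reader severity maps from writer severity
  writer required, map<string, int64> -> map<string, int64>: reader attrs maps from writer attrs
  no writer field matches reader avatar
  writer optional, int32 -> int32: reader age maps from writer age
  => no violations; forward on Device: COMPATIBLE
decode walk for Device under reader schema v1:
  severity := "HIGH"
  attrs := {"k1": 3}
  avatar := null (not supplied -> null)
  age := null (not supplied -> null)
  => decoded: {"severity": "HIGH", "attrs": {"k1": 3}, "avatar": null, "age": null}
diffs on Device not affecting the asked answer:
  field attrs in record Device: tag 1 changed to 24 -> triggers nothing under Device's printed rules — same verdict
  removed field avatar from record Device (its key "avatar" joins the reserved list) -> triggers nothing under Device's printed rules — same verdict
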